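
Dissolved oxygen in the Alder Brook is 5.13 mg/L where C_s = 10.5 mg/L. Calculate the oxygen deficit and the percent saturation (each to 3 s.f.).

D = C_s − C = 10.5 − 5.13 = 5.37 mg/L.
% saturation = 5.13/10.5 × 100 = 48.9 %.

D ≈ 5.37 mg/L; 48.9 % saturation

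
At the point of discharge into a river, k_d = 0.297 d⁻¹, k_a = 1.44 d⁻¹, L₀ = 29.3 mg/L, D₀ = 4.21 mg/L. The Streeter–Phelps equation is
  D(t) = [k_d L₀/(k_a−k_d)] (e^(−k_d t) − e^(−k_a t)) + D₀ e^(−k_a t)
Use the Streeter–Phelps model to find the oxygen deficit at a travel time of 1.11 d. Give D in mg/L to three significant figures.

D ≈ 4.79 mg/L

k_d L₀/(k_a−k_d) = 0.297×29.3/(1.44−0.297) = 8.702/1.143 = 7.613 mg/L.
e^(−k_d t) = e^(−0.297×1.110) = 0.7192; e^(−k_a t) = e^(−1.44×1.110) = 0.2022.
D = 7.613 × (0.7192 − 0.2022) + 4.21 × 0.2022 = 3.936 + 0.8513 = 4.787 mg/L.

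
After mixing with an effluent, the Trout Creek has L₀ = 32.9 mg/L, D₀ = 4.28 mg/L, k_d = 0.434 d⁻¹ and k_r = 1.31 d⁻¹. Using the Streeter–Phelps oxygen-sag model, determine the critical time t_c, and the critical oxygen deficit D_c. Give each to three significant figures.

t_c ≈ 0.913 d; D_c ≈ 7.33 mg/L

With k_r/k_d = 3.018 and 1 − D₀(k_r−k_d)/(k_d L₀) = 0.7374,
t_c = ln(3.018 × 0.7374) / (1.31 − 0.434) = ln(2.226) / 0.8760 = 0.8001/0.8760 = 0.9134 d.
D_c = (k_d/k_r) L₀ e^(−k_d t_c) = (0.434/1.31) × 32.9 × e^(−0.434×0.9134) = 0.3313 × 32.9 × 0.6727 = 7.333 mg/L.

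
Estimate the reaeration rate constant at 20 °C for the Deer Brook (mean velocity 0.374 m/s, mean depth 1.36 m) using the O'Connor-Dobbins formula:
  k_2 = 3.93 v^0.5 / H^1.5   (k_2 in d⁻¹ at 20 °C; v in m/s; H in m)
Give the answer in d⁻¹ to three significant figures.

k_2 ≈ 1.52 d⁻¹

k_2 = 3.93 × 0.374^0.5 / 1.36^1.5 = 3.93 × 0.6116 / 1.586 = 1.515 d⁻¹.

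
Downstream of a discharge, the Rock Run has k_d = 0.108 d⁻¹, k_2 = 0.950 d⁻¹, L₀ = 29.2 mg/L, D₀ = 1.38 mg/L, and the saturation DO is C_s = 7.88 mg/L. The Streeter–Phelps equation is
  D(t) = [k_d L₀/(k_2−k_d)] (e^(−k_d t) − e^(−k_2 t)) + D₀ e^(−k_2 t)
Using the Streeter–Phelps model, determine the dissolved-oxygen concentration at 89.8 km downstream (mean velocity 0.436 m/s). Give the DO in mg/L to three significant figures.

DO ≈ 5.23 mg/L

Travel time t = x/v = 89.8 km / (0.436 m/s) = 89800 m / 0.436 m/s = 206000 s = 2.384 d.
k_d L₀/(k_2−k_d) = 0.108×29.2/(0.950−0.108) = 3.154/0.8420 = 3.745 mg/L.
e^(−k_d t) = e^(−0.108×2.384) = 0.7730; e^(−k_2 t) = e^(−0.950×2.384) = 0.1039.
D = 3.745 × (0.7730 − 0.1039) + 1.38 × 0.1039 = 2.506 + 0.1433 = 2.650 mg/L.
DO = C_s − D = 7.88 − 2.650 = 5.230 mg/L.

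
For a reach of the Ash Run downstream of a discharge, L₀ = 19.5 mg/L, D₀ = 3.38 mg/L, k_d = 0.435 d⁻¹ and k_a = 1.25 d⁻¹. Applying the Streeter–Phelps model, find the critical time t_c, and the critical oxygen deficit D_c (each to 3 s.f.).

t_c ≈ 0.813 d; D_c ≈ 4.76 mg/L

t_c = [1/(k_a−k_d)] ln[(k_a/k_d)(1 − D₀(k_a−k_d)/(k_d L₀))]
= [1/(1.25−0.435)] ln[(1.25/0.435)(1 − 3.38×0.8150/(0.435×19.5))]
= (1/0.8150) ln[2.874 × 0.6752] = 1.227 × ln(1.940) = 1.227 × 0.6629 = 0.8133 d.
L(t_c) = L₀ e^(−k_d t_c) = 19.5 × 0.7020 = 13.69 mg/L, and at the critical point k_a D_c = k_d L, so D_c = (0.435/1.25) × 13.69 = 4.764 mg/L.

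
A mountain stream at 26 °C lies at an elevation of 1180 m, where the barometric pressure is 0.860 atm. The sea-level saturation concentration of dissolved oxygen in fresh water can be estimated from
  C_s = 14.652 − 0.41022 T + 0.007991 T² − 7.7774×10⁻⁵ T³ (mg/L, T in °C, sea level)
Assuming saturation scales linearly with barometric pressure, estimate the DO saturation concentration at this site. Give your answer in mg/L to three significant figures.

At sea level: C_s = 14.652 − 0.41022×26 + 0.007991×26² − 7.7774×10⁻⁵×26³ = 8.021 mg/L.
Pressure correction: C_s' = 8.021 × 0.860 = 6.898 mg/L.

C_s ≈ 6.90 mg/L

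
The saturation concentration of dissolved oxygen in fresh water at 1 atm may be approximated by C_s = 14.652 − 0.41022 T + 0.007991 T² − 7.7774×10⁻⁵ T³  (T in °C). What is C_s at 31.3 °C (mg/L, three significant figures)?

C_s ≈ 7.26 mg/L

C_s = 14.652 − 0.41022×31.3 + 0.007991×31.3² − 7.7774×10⁻⁵×31.3³ = 7.256 mg/L.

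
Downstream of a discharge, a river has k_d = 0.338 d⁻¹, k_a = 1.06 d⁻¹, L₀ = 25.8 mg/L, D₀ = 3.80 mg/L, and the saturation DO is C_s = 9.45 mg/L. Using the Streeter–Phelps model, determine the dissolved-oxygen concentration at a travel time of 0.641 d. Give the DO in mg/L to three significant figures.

k_d L₀/(k_a−k_d) = 0.338×25.8/(1.06−0.338) = 8.720/0.7220 = 12.08 mg/L.
e^(−k_d t) = e^(−0.338×0.6410) = 0.8052; e^(−k_a t) = e^(−1.06×0.6410) = 0.5069.
D = 12.08 × (0.8052 − 0.5069) + 3.80 × 0.5069 = 3.603 + 1.926 = 5.529 mg/L.
DO = C_s − D = 9.45 − 5.529 = 3.921 mg/L.

DO ≈ 3.92 mg/L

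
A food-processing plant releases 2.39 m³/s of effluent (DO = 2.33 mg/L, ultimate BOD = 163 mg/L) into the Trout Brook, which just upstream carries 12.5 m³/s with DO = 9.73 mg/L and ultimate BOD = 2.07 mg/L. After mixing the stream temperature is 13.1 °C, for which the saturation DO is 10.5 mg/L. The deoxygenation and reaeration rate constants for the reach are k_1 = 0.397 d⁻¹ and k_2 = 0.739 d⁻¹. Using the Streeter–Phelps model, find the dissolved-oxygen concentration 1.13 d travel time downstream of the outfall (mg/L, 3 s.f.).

Mixed DO = (12.5×9.73 + 2.39×2.33)/(12.5+2.39) = 127.2/14.89 = 8.542 mg/L.
Mixed L₀ = (12.5×2.07 + 2.39×163)/(14.89) = 415.4/14.89 = 27.90 mg/L.
Initial deficit D₀ = C_s − DO₀ = 10.5 − 8.542 = 1.958 mg/L.
D(1.13) = [0.397×27.90/(0.739−0.397)](e^(−0.397×1.13) − e^(−0.739×1.13)) + 1.958 e^(−0.739×1.13)
= 32.39 × (0.6385 − 0.4338) + 1.958 × 0.4338 = 7.478 mg/L.
DO = 10.5 − 7.478 = 3.022 mg/L.

DO ≈ 3.02 mg/L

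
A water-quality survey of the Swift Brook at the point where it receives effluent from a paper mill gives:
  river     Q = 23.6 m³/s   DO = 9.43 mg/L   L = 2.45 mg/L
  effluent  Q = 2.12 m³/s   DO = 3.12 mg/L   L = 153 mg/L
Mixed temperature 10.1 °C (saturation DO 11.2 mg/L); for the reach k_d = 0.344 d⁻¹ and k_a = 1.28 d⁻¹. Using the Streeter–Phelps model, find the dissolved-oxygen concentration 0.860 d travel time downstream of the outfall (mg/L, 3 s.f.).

Mixed DO = (23.6×9.43 + 2.12×3.12)/(23.6+2.12) = 229.2/25.72 = 8.910 mg/L.
Mixed L₀ = (23.6×2.45 + 2.12×153)/(25.72) = 382.2/25.72 = 14.86 mg/L.
Initial deficit D₀ = C_s − DO₀ = 11.2 − 8.910 = 2.290 mg/L.
D(0.860) = [0.344×14.86/(1.28−0.344)](e^(−0.344×0.860) − e^(−1.28×0.860)) + 2.290 e^(−1.28×0.860)
= 5.461 × (0.7439 − 0.3326) + 2.290 × 0.3326 = 3.008 mg/L.
DO = 11.2 − 3.008 = 8.192 mg/L.

DO ≈ 8.19 mg/L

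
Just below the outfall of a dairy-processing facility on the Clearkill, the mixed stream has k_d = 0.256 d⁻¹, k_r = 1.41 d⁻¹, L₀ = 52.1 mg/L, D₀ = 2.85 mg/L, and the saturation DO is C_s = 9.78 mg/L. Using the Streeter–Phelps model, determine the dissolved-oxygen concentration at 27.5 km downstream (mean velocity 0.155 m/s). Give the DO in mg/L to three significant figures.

Travel time t = x/v = 27.5 km / (0.155 m/s) = 27500 m / 0.155 m/s = 177400 s = 2.053 d.
k_d L₀/(k_r−k_d) = 0.256×52.1/(1.41−0.256) = 13.34/1.154 = 11.56 mg/L.
e^(−k_d t) = e^(−0.256×2.053) = 0.5911; e^(−k_r t) = e^(−1.41×2.053) = 0.05528.
D = 11.56 × (0.5911 − 0.05528) + 2.85 × 0.05528 = 6.193 + 0.1575 = 6.351 mg/L.
DO = C_s − D = 9.78 − 6.351 = 3.429 mg/L.

DO ≈ 3.43 mg/L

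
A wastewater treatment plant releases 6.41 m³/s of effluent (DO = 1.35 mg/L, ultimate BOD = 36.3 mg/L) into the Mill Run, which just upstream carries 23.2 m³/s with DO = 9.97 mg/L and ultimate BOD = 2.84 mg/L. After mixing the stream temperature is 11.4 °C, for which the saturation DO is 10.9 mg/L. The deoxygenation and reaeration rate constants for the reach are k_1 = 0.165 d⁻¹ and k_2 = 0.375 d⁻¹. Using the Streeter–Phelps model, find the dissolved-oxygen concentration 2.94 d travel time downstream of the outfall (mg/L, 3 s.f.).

Mixed DO = (23.2×9.97 + 6.41×1.35)/(23.2+6.41) = 240.0/29.61 = 8.104 mg/L.
Mixed L₀ = (23.2×2.84 + 6.41×36.3)/(29.61) = 298.6/29.61 = 10.08 mg/L.
Initial deficit D₀ = C_s − DO₀ = 10.9 − 8.104 = 2.796 mg/L.
D(2.94) = [0.165×10.08/(0.375−0.165)](e^(−0.165×2.94) − e^(−0.375×2.94)) + 2.796 e^(−0.375×2.94)
= 7.923 × (0.6156 − 0.3320) + 2.796 × 0.3320 = 3.175 mg/L.
DO = 10.9 − 3.175 = 7.725 mg/L.

DO ≈ 7.72 mg/L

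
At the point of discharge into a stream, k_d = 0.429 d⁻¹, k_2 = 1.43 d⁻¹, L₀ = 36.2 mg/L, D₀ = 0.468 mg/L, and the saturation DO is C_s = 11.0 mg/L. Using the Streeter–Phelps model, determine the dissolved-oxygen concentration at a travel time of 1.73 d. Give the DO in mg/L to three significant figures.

k_d L₀/(k_2−k_d) = 0.429×36.2/(1.43−0.429) = 15.53/1.001 = 15.51 mg/L.
e^(−k_d t) = e^(−0.429×1.730) = 0.4761; e^(−k_2 t) = e^(−1.43×1.730) = 0.08426.
D = 15.51 × (0.4761 − 0.08426) + 0.468 × 0.08426 = 6.079 + 0.03943 = 6.118 mg/L.
DO = C_s − D = 11.0 − 6.118 = 4.882 mg/L.

DO ≈ 4.88 mg/L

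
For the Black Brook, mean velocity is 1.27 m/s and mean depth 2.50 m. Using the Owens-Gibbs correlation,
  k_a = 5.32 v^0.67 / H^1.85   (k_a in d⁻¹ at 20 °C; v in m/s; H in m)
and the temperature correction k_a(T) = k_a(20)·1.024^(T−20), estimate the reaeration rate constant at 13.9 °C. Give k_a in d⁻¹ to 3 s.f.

k_a(20) = 5.32 × 1.27^0.67 / 2.50^1.85 = 5.32 × 1.174 / 5.447 = 1.146 d⁻¹.
k_a(13.9) = 1.146 × 1.024^(13.9−20) = 1.146 × 0.8653 = 0.9918 d⁻¹.

k_a ≈ 0.992 d⁻¹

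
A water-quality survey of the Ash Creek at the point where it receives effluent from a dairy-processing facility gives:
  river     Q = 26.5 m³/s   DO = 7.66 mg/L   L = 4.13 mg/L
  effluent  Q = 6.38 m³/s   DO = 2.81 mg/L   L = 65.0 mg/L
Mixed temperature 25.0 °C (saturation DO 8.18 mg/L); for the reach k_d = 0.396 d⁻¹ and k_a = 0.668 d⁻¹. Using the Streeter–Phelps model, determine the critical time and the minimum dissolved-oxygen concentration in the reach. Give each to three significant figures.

t_c ≈ 1.68 d; minimum DO ≈ 3.33 mg/L

Mixed DO = (26.5×7.66 + 6.38×2.81)/(26.5+6.38) = 220.9/32.88 = 6.719 mg/L.
Mixed L₀ = (26.5×4.13 + 6.38×65.0)/(32.88) = 524.1/32.88 = 15.94 mg/L.
Initial deficit D₀ = C_s − DO₀ = 8.18 − 6.719 = 1.461 mg/L.
t_c = (1/0.2720) ln[(0.668/0.396)(1 − 1.461×0.2720/(0.396×15.94))] = 3.676 × ln(1.581) = 1.683 d.
D_c = (0.396/0.668) × 15.94 × e^(−0.396×1.683) = 0.5928 × 15.94 × 0.5135 = 4.852 mg/L.
Minimum DO = 8.18 − 4.852 = 3.328 mg/L.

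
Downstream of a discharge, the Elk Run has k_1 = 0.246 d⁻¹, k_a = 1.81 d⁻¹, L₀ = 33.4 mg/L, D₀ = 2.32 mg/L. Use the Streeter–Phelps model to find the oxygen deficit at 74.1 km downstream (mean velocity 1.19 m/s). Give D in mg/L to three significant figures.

D ≈ 3.60 mg/L

Travel time t = x/v = 74.1 km / (1.19 m/s) = 74100 m / 1.19 m/s = 62270 s = 0.7207 d.
k_1 L₀/(k_a−k_1) = 0.246×33.4/(1.81−0.246) = 8.216/1.564 = 5.253 mg/L.
e^(−k_1 t) = e^(−0.246×0.7207) = 0.8375; e^(−k_a t) = e^(−1.81×0.7207) = 0.2713.
D = 5.253 × (0.8375 − 0.2713) + 2.32 × 0.2713 = 2.975 + 0.6295 = 3.604 mg/L.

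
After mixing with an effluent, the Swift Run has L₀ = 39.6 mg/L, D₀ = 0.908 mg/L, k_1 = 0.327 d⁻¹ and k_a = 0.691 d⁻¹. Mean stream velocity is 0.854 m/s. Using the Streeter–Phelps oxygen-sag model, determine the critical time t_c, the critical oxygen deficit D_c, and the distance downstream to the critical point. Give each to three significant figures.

t_c ≈ 1.98 d; D_c ≈ 9.79 mg/L; x_c ≈ 146 km

With k_a/k_1 = 2.113 and 1 − D₀(k_a−k_1)/(k_1 L₀) = 0.9745,
t_c = ln(2.113 × 0.9745) / (0.691 − 0.327) = ln(2.059) / 0.3640 = 0.7223/0.3640 = 1.984 d.
L(t_c) = L₀ e^(−k_1 t_c) = 39.6 × 0.5226 = 20.70 mg/L, and at the critical point k_a D_c = k_1 L, so D_c = (0.327/0.691) × 20.70 = 9.794 mg/L.
x_c = v t_c = 0.854 m/s × 1.984 d × 86400 s/d = 146400 m ≈ 146 km.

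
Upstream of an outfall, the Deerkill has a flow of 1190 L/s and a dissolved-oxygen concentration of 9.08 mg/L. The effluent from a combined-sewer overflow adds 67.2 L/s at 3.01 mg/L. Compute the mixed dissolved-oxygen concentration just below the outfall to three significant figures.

8.76 mg/L

Flow-weighted mixing: C = (Q_r C_r + Q_w C_w)/(Q_r + Q_w)
= (1190×9.08 + 67.2×3.01)/(1190 + 67.2) = 11010/1257 = 8.756 mg/L.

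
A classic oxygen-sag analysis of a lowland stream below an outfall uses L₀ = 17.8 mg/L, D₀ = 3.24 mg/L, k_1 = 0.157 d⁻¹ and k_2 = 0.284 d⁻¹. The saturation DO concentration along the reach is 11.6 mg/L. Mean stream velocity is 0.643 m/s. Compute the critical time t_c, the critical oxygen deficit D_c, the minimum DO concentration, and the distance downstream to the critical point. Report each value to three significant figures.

At the critical point dD/dt = 0, so k_1 L₀ e^(−k_1 t) = k_2 D. Substituting D(t) from the Streeter–Phelps equation and solving for t gives
t_c = ln[(k_2/k_1)(1 − D₀(k_2−k_1)/(k_1 L₀))] / (k_2−k_1).
Here k_2−k_1 = 0.1270 d⁻¹ and 1 − D₀(k_2−k_1)/(k_1 L₀) = 1 − 3.24×0.1270/(0.157×17.8) = 0.8528, so
t_c = ln(1.809 × 0.8528) / 0.1270 = 0.4335 / 0.1270 = 3.413 d.
D_c = (k_1/k_2) L₀ e^(−k_1 t_c) = (0.157/0.284) × 17.8 × e^(−0.157×3.413) = 0.5528 × 17.8 × 0.5852 = 5.758 mg/L.
Minimum DO = C_s − D_c = 11.6 − 5.758 = 5.842 mg/L.
x_c = v t_c = 0.643 m/s × 3.413 d × 86400 s/d = 189600 m ≈ 190 km.

t_c ≈ 3.41 d; D_c ≈ 5.76 mg/L; min DO ≈ 5.84 mg/L; x_c ≈ 190 km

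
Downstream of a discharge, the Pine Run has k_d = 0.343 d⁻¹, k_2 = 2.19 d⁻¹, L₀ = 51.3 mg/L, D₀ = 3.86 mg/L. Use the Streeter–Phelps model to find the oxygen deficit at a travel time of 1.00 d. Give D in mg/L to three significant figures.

k_d L₀/(k_2−k_d) = 0.343×51.3/(2.19−0.343) = 17.60/1.847 = 9.527 mg/L.
e^(−k_d t) = e^(−0.343×1.000) = 0.7096; e^(−k_2 t) = e^(−2.19×1.000) = 0.1119.
D = 9.527 × (0.7096 − 0.1119) + 3.86 × 0.1119 = 5.694 + 0.4320 = 6.126 mg/L.

D ≈ 6.13 mg/L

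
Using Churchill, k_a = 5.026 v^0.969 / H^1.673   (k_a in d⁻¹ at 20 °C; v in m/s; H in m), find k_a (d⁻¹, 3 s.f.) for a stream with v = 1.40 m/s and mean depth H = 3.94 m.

k_a = 5.026 × 1.40^0.969 / 3.94^1.673 = 5.026 × 1.385 / 9.914 = 0.7024 d⁻¹.

k_a ≈ 0.702 d⁻¹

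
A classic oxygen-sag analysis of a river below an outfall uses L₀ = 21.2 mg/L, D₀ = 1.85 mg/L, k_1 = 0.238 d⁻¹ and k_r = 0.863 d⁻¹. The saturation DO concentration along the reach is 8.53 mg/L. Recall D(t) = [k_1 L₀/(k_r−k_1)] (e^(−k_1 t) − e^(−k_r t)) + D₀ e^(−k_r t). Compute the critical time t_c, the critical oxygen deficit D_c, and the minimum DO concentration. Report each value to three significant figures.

At the critical point dD/dt = 0, so k_1 L₀ e^(−k_1 t) = k_r D. Substituting D(t) from the Streeter–Phelps equation and solving for t gives
t_c = ln[(k_r/k_1)(1 − D₀(k_r−k_1)/(k_1 L₀))] / (k_r−k_1).
Here k_r−k_1 = 0.6250 d⁻¹ and 1 − D₀(k_r−k_1)/(k_1 L₀) = 1 − 1.85×0.6250/(0.238×21.2) = 0.7708, so
t_c = ln(3.626 × 0.7708) / 0.6250 = 1.028 / 0.6250 = 1.645 d.
L(t_c) = L₀ e^(−k_1 t_c) = 21.2 × 0.6761 = 14.33 mg/L, and at the critical point k_r D_c = k_1 L, so D_c = (0.238/0.863) × 14.33 = 3.953 mg/L.
Minimum DO = C_s − D_c = 8.53 − 3.953 = 4.577 mg/L.

t_c ≈ 1.64 d; D_c ≈ 3.95 mg/L; min DO ≈ 4.58 mg/L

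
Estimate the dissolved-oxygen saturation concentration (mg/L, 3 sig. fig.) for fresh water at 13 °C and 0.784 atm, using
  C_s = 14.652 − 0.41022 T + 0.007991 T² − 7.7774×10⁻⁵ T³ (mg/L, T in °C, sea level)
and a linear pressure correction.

C_s ≈ 8.23 mg/L

At sea level: C_s = 14.652 − 0.41022×13 + 0.007991×13² − 7.7774×10⁻⁵×13³ = 10.50 mg/L.
Pressure correction: C_s' = 10.50 × 0.784 = 8.231 mg/L.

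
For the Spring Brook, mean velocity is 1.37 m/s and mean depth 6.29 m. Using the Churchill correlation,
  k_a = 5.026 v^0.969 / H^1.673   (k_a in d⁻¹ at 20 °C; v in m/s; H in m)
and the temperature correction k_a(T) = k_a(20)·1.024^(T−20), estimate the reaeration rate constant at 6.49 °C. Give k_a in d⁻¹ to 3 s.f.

k_a(20) = 5.026 × 1.37^0.969 / 6.29^1.673 = 5.026 × 1.357 / 21.68 = 0.3145 d⁻¹.
k_a(6.49) = 0.3145 × 1.024^(6.49−20) = 0.3145 × 0.7259 = 0.2282 d⁻¹.

k_a ≈ 0.228 d⁻¹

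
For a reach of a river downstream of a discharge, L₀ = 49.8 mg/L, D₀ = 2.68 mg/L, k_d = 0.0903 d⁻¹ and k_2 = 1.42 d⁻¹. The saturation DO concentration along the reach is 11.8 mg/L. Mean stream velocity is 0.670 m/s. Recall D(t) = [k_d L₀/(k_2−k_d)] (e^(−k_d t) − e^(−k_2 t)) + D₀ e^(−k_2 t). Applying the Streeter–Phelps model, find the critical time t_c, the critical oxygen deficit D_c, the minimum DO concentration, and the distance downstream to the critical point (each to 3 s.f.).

With k_2/k_d = 15.73 and 1 − D₀(k_2−k_d)/(k_d L₀) = 0.2076,
t_c = ln(15.73 × 0.2076) / (1.42 − 0.0903) = ln(3.264) / 1.330 = 1.183/1.330 = 0.8896 d.
D_c = (k_d/k_2) L₀ e^(−k_d t_c) = (0.0903/1.42) × 49.8 × e^(−0.0903×0.8896) = 0.06359 × 49.8 × 0.9228 = 2.922 mg/L.
Minimum DO = C_s − D_c = 11.8 − 2.922 = 8.878 mg/L.
x_c = v t_c = 0.670 m/s × 0.8896 d × 86400 s/d = 51500 m ≈ 51.5 km.

t_c ≈ 0.890 d; D_c ≈ 2.92 mg/L; min DO ≈ 8.88 mg/L; x_c ≈ 51.5 km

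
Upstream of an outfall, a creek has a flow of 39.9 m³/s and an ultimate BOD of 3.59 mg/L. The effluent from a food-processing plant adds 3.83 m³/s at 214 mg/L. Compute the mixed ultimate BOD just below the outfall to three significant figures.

Flow-weighted mixing: C = (Q_r C_r + Q_w C_w)/(Q_r + Q_w)
= (39.9×3.59 + 3.83×214)/(39.9 + 3.83) = 962.9/43.73 = 22.02 mg/L.

22.0 mg/L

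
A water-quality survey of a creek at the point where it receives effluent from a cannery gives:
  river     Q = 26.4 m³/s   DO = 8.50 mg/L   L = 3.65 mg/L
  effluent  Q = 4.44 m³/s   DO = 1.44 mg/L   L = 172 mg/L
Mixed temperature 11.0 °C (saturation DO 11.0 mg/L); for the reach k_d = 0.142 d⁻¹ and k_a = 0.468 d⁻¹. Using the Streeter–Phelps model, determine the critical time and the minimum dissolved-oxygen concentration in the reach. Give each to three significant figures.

Mixed DO = (26.4×8.50 + 4.44×1.44)/(26.4+4.44) = 230.8/30.84 = 7.484 mg/L.
Mixed L₀ = (26.4×3.65 + 4.44×172)/(30.84) = 860.0/30.84 = 27.89 mg/L.
Initial deficit D₀ = C_s − DO₀ = 11.0 − 7.484 = 3.516 mg/L.
t_c = (1/0.3260) ln[(0.468/0.142)(1 − 3.516×0.3260/(0.142×27.89))] = 3.067 × ln(2.342) = 2.610 d.
D_c = (0.142/0.468) × 27.89 × e^(−0.142×2.610) = 0.3034 × 27.89 × 0.6903 = 5.841 mg/L.
Minimum DO = 11.0 − 5.841 = 5.159 mg/L.

t_c ≈ 2.61 d; minimum DO ≈ 5.16 mg/L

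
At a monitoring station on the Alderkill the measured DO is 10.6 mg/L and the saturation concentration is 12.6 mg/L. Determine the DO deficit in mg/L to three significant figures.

D ≈ 2.00 mg/L

D = C_s − C = 12.6 − 10.6 = 2.00 mg/L.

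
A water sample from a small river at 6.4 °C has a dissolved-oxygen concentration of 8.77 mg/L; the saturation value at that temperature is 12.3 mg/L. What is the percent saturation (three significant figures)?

71.3 % saturation

% saturation = C/C_s × 100 = 8.77/12.3 × 100 = 71.3 %.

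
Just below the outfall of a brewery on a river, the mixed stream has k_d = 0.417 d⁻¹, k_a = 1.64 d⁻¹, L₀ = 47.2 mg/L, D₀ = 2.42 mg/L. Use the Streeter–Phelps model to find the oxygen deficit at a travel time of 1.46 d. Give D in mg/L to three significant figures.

D ≈ 7.51 mg/L

k_d L₀/(k_a−k_d) = 0.417×47.2/(1.64−0.417) = 19.68/1.223 = 16.09 mg/L.
e^(−k_d t) = e^(−0.417×1.460) = 0.5440; e^(−k_a t) = e^(−1.64×1.460) = 0.09123.
D = 16.09 × (0.5440 − 0.09123) + 2.42 × 0.09123 = 7.287 + 0.2208 = 7.507 mg/L.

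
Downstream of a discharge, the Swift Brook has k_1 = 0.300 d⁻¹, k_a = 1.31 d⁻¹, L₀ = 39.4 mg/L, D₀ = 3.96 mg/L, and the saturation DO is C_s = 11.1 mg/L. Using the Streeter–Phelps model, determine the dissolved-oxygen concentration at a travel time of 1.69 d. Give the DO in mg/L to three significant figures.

k_1 L₀/(k_a−k_1) = 0.300×39.4/(1.31−0.300) = 11.82/1.010 = 11.70 mg/L.
e^(−k_1 t) = e^(−0.300×1.690) = 0.6023; e^(−k_a t) = e^(−1.31×1.690) = 0.1093.
D = 11.70 × (0.6023 − 0.1093) + 3.96 × 0.1093 = 5.770 + 0.4327 = 6.203 mg/L.
DO = C_s − D = 11.1 − 6.203 = 4.897 mg/L.

DO ≈ 4.90 mg/L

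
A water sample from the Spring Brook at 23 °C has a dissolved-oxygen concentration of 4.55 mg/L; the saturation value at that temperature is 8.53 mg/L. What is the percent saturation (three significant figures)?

53.3 % saturation

% saturation = C/C_s × 100 = 4.55/8.53 × 100 = 53.3 %.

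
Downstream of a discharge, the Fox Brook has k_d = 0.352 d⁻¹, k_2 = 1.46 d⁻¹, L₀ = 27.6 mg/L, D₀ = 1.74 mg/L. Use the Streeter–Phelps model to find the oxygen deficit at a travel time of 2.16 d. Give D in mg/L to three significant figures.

D ≈ 3.80 mg/L

k_d L₀/(k_2−k_d) = 0.352×27.6/(1.46−0.352) = 9.715/1.108 = 8.768 mg/L.
e^(−k_d t) = e^(−0.352×2.160) = 0.4675; e^(−k_2 t) = e^(−1.46×2.160) = 0.04270.
D = 8.768 × (0.4675 − 0.04270) + 1.74 × 0.04270 = 3.725 + 0.07429 = 3.799 mg/L.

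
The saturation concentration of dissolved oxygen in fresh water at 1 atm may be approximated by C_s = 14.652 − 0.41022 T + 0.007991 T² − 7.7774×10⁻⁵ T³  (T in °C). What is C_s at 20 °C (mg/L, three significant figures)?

C_s ≈ 9.02 mg/L

C_s = 14.652 − 0.41022×20 + 0.007991×20² − 7.7774×10⁻⁵×20³ = 9.022 mg/L.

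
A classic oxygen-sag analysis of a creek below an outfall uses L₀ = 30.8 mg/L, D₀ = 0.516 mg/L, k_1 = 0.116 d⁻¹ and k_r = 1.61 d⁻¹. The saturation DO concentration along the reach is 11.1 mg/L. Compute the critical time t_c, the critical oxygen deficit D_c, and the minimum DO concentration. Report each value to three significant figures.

t_c ≈ 1.60 d; D_c ≈ 1.84 mg/L; min DO ≈ 9.26 mg/L

At the critical point dD/dt = 0, so k_1 L₀ e^(−k_1 t) = k_r D. Substituting D(t) from the Streeter–Phelps equation and solving for t gives
t_c = ln[(k_r/k_1)(1 − D₀(k_r−k_1)/(k_1 L₀))] / (k_r−k_1).
Here k_r−k_1 = 1.494 d⁻¹ and 1 − D₀(k_r−k_1)/(k_1 L₀) = 1 − 0.516×1.494/(0.116×30.8) = 0.7842, so
t_c = ln(13.88 × 0.7842) / 1.494 = 2.387 / 1.494 = 1.598 d.
D_c = (k_1/k_r) L₀ e^(−k_1 t_c) = (0.116/1.61) × 30.8 × e^(−0.116×1.598) = 0.07205 × 30.8 × 0.8308 = 1.844 mg/L.
Minimum DO = C_s − D_c = 11.1 − 1.844 = 9.256 mg/L.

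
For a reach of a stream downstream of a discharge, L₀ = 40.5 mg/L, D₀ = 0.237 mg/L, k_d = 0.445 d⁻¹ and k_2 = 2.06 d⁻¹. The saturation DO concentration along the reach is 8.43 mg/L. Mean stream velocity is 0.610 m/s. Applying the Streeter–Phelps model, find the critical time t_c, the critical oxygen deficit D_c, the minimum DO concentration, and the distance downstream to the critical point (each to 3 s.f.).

t_c ≈ 0.936 d; D_c ≈ 5.77 mg/L; min DO ≈ 2.66 mg/L; x_c ≈ 49.3 km

t_c = [1/(k_2−k_d)] ln[(k_2/k_d)(1 − D₀(k_2−k_d)/(k_d L₀))]
= [1/(2.06−0.445)] ln[(2.06/0.445)(1 − 0.237×1.615/(0.445×40.5))]
= (1/1.615) ln[4.629 × 0.9788] = 0.6192 × ln(4.531) = 0.6192 × 1.511 = 0.9356 d.
D_c = (k_d/k_2) L₀ e^(−k_d t_c) = (0.445/2.06) × 40.5 × e^(−0.445×0.9356) = 0.2160 × 40.5 × 0.6595 = 5.770 mg/L.
Minimum DO = C_s − D_c = 8.43 − 5.770 = 2.660 mg/L.
x_c = v t_c = 0.610 m/s × 0.9356 d × 86400 s/d = 49310 m ≈ 49.3 km.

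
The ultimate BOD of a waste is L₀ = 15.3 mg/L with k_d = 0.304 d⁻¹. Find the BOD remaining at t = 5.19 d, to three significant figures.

L_t = L₀ e^(−k_d t) = 15.3 × e^(−0.304×5.19) = 15.3 × 0.2064 = 3.158 mg/L.

L ≈ 3.16 mg/L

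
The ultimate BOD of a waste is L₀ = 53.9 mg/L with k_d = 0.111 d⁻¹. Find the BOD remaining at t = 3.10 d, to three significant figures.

L ≈ 38.2 mg/L

L_t = L₀ e^(−k_d t) = 53.9 × e^(−0.111×3.10) = 53.9 × 0.7089 = 38.21 mg/L.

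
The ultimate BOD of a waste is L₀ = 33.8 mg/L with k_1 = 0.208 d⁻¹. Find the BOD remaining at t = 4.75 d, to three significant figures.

L_t = L₀ e^(−k_1 t) = 33.8 × e^(−0.208×4.75) = 33.8 × 0.3723 = 12.58 mg/L.

L ≈ 12.6 mg/L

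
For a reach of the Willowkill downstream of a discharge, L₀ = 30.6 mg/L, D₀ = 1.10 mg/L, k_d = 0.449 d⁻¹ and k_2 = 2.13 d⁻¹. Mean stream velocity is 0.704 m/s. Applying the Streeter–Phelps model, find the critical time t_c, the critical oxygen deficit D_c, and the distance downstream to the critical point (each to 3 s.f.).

t_c ≈ 0.840 d; D_c ≈ 4.42 mg/L; x_c ≈ 51.1 km

t_c = [1/(k_2−k_d)] ln[(k_2/k_d)(1 − D₀(k_2−k_d)/(k_d L₀))]
= [1/(2.13−0.449)] ln[(2.13/0.449)(1 − 1.10×1.681/(0.449×30.6))]
= (1/1.681) ln[4.744 × 0.8654] = 0.5949 × ln(4.105) = 0.5949 × 1.412 = 0.8402 d.
L(t_c) = L₀ e^(−k_d t_c) = 30.6 × 0.6858 = 20.98 mg/L, and at the critical point k_2 D_c = k_d L, so D_c = (0.449/2.13) × 20.98 = 4.423 mg/L.
x_c = v t_c = 0.704 m/s × 0.8402 d × 86400 s/d = 51100 m ≈ 51.1 km.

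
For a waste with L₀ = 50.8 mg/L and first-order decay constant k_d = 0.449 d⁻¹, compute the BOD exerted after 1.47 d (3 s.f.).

y ≈ 24.5 mg/L

y_t = L₀(1 − e^(−k_d t)) = 50.8 × (1 − e^(−0.449×1.47))
= 50.8 × (1 − 0.5168) = 50.8 × 0.4832 = 24.54 mg/L.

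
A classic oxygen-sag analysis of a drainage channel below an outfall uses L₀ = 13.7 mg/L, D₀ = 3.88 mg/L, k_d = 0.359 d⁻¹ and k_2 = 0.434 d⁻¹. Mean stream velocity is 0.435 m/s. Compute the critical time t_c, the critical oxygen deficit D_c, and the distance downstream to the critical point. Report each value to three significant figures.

t_c ≈ 1.72 d; D_c ≈ 6.12 mg/L; x_c ≈ 64.5 km

t_c = [1/(k_2−k_d)] ln[(k_2/k_d)(1 − D₀(k_2−k_d)/(k_d L₀))]
= [1/(0.434−0.359)] ln[(0.434/0.359)(1 − 3.88×0.07500/(0.359×13.7))]
= (1/0.07500) ln[1.209 × 0.9408] = 13.33 × ln(1.137) = 13.33 × 0.1287 = 1.716 d.
L(t_c) = L₀ e^(−k_d t_c) = 13.7 × 0.5400 = 7.398 mg/L, and at the critical point k_2 D_c = k_d L, so D_c = (0.359/0.434) × 7.398 = 6.119 mg/L.
x_c = v t_c = 0.435 m/s × 1.716 d × 86400 s/d = 64510 m ≈ 64.5 km.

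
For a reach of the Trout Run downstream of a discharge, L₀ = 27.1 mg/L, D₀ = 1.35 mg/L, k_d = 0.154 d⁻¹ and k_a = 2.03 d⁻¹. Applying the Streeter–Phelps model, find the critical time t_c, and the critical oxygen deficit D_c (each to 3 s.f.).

At the critical point dD/dt = 0, so k_d L₀ e^(−k_d t) = k_a D. Substituting D(t) from the Streeter–Phelps equation and solving for t gives
t_c = ln[(k_a/k_d)(1 − D₀(k_a−k_d)/(k_d L₀))] / (k_a−k_d).
Here k_a−k_d = 1.876 d⁻¹ and 1 − D₀(k_a−k_d)/(k_d L₀) = 1 − 1.35×1.876/(0.154×27.1) = 0.3932, so
t_c = ln(13.18 × 0.3932) / 1.876 = 1.645 / 1.876 = 0.8770 d.
D_c = (k_d/k_a) L₀ e^(−k_d t_c) = (0.154/2.03) × 27.1 × e^(−0.154×0.8770) = 0.07586 × 27.1 × 0.8737 = 1.796 mg/L.

t_c ≈ 0.877 d; D_c ≈ 1.80 mg/L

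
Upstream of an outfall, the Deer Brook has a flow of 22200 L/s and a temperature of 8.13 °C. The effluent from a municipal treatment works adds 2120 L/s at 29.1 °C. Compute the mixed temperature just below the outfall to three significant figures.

9.96 °C

Flow-weighted mixing: C = (Q_r C_r + Q_w C_w)/(Q_r + Q_w)
= (22200×8.13 + 2120×29.1)/(22200 + 2120) = 242200/24320 = 9.958 °C.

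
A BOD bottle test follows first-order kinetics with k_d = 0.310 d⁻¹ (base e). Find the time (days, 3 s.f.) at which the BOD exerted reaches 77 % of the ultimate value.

t ≈ 4.74 d

y/L₀ = 1 − e^(−k_d t) = 0.77 ⇒ e^(−k_d t) = 0.230
t = −ln(0.230) / 0.310 = 1.470 / 0.310 = 4.741 d.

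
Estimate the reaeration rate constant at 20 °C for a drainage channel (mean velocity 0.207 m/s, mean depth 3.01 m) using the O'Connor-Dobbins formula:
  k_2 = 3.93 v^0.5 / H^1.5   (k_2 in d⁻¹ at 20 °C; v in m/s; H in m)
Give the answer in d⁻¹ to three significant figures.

k_2 ≈ 0.342 d⁻¹

k_2 = 3.93 × 0.207^0.5 / 3.01^1.5 = 3.93 × 0.4550 / 5.222 = 0.3424 d⁻¹.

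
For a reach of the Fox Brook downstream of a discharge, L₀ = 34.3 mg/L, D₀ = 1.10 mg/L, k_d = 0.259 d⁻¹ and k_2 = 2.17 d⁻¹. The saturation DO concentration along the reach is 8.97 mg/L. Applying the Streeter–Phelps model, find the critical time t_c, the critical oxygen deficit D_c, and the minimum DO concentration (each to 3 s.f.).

t_c ≈ 0.971 d; D_c ≈ 3.18 mg/L; min DO ≈ 5.79 mg/L

With k_2/k_d = 8.378 and 1 − D₀(k_2−k_d)/(k_d L₀) = 0.7634,
t_c = ln(8.378 × 0.7634) / (2.17 − 0.259) = ln(6.396) / 1.911 = 1.856/1.911 = 0.9710 d.
D_c = (k_d/k_2) L₀ e^(−k_d t_c) = (0.259/2.17) × 34.3 × e^(−0.259×0.9710) = 0.1194 × 34.3 × 0.7776 = 3.184 mg/L.
Minimum DO = C_s − D_c = 8.97 − 3.184 = 5.786 mg/L.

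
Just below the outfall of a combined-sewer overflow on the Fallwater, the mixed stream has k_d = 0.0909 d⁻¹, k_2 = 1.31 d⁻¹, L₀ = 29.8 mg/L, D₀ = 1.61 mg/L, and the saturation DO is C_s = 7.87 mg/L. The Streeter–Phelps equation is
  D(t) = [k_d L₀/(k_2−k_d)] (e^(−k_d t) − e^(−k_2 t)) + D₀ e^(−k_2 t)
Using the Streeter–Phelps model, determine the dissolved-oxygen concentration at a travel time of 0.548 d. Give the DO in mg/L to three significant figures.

k_d L₀/(k_2−k_d) = 0.0909×29.8/(1.31−0.0909) = 2.709/1.219 = 2.222 mg/L.
e^(−k_d t) = e^(−0.0909×0.5480) = 0.9514; e^(−k_2 t) = e^(−1.31×0.5480) = 0.4878.
D = 2.222 × (0.9514 − 0.4878) + 1.61 × 0.4878 = 1.030 + 0.7853 = 1.815 mg/L.
DO = C_s − D = 7.87 − 1.815 = 6.055 mg/L.

DO ≈ 6.05 mg/L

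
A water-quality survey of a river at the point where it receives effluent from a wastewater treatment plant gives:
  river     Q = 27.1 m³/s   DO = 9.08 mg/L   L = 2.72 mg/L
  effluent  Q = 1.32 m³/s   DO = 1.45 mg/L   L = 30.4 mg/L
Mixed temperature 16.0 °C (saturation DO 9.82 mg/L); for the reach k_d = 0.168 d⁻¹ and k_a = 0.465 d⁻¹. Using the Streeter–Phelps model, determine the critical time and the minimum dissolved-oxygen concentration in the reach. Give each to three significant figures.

Mixed DO = (27.1×9.08 + 1.32×1.45)/(27.1+1.32) = 248.0/28.42 = 8.726 mg/L.
Mixed L₀ = (27.1×2.72 + 1.32×30.4)/(28.42) = 113.8/28.42 = 4.006 mg/L.
Initial deficit D₀ = C_s − DO₀ = 9.82 − 8.726 = 1.094 mg/L.
t_c = (1/0.2970) ln[(0.465/0.168)(1 − 1.094×0.2970/(0.168×4.006))] = 3.367 × ln(1.431) = 1.207 d.
D_c = (0.168/0.465) × 4.006 × e^(−0.168×1.207) = 0.3613 × 4.006 × 0.8165 = 1.182 mg/L.
Minimum DO = 9.82 − 1.182 = 8.638 mg/L.

t_c ≈ 1.21 d; minimum DO ≈ 8.64 mg/L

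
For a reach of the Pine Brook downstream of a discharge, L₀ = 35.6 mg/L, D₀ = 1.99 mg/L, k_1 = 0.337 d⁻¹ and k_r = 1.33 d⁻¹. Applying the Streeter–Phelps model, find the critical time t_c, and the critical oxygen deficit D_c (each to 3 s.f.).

t_c = [1/(k_r−k_1)] ln[(k_r/k_1)(1 − D₀(k_r−k_1)/(k_1 L₀))]
= [1/(1.33−0.337)] ln[(1.33/0.337)(1 − 1.99×0.9930/(0.337×35.6))]
= (1/0.9930) ln[3.947 × 0.8353] = 1.007 × ln(3.297) = 1.007 × 1.193 = 1.201 d.
D_c = (k_1/k_r) L₀ e^(−k_1 t_c) = (0.337/1.33) × 35.6 × e^(−0.337×1.201) = 0.2534 × 35.6 × 0.6671 = 6.017 mg/L.

t_c ≈ 1.20 d; D_c ≈ 6.02 mg/L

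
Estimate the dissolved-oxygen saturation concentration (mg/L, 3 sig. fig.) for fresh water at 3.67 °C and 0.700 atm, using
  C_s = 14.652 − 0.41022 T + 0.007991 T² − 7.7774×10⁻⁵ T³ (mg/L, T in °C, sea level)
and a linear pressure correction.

C_s ≈ 9.28 mg/L

At sea level: C_s = 14.652 − 0.41022×3.67 + 0.007991×3.67² − 7.7774×10⁻⁵×3.67³ = 13.25 mg/L.
Pressure correction: C_s' = 13.25 × 0.700 = 9.275 mg/L.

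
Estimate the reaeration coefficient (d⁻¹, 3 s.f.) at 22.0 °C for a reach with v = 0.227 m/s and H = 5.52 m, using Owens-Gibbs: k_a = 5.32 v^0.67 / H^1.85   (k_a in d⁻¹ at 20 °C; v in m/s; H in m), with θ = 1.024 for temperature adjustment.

k_a(20) = 5.32 × 0.227^0.67 / 5.52^1.85 = 5.32 × 0.3703 / 23.58 = 0.08353 d⁻¹.
k_a(22.0) = 0.08353 × 1.024^(22.0−20) = 0.08353 × 1.049 = 0.08759 d⁻¹.

k_a ≈ 0.0876 d⁻¹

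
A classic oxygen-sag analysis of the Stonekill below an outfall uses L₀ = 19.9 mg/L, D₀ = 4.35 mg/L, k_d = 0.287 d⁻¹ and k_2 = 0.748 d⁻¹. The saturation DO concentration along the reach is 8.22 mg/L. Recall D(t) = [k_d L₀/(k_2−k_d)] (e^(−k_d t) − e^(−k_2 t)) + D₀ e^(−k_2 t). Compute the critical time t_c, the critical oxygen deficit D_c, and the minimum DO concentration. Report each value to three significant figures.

With k_2/k_d = 2.606 and 1 − D₀(k_2−k_d)/(k_d L₀) = 0.6489,
t_c = ln(2.606 × 0.6489) / (0.748 − 0.287) = ln(1.691) / 0.4610 = 0.5254/0.4610 = 1.140 d.
D_c = (k_d/k_2) L₀ e^(−k_d t_c) = (0.287/0.748) × 19.9 × e^(−0.287×1.140) = 0.3837 × 19.9 × 0.7210 = 5.505 mg/L.
Minimum DO = C_s − D_c = 8.22 − 5.505 = 2.715 mg/L.

t_c ≈ 1.14 d; D_c ≈ 5.51 mg/L; min DO ≈ 2.71 mg/L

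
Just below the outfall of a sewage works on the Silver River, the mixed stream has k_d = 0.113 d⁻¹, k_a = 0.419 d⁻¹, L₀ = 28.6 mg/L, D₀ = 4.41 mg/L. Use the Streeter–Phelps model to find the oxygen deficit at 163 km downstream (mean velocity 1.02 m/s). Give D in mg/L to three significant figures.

Travel time t = x/v = 163 km / (1.02 m/s) = 163000 m / 1.02 m/s = 159800 s = 1.850 d.
k_d L₀/(k_a−k_d) = 0.113×28.6/(0.419−0.113) = 3.232/0.3060 = 10.56 mg/L.
e^(−k_d t) = e^(−0.113×1.850) = 0.8114; e^(−k_a t) = e^(−0.419×1.850) = 0.4607.
D = 10.56 × (0.8114 − 0.4607) + 4.41 × 0.4607 = 3.704 + 2.032 = 5.735 mg/L.

D ≈ 5.74 mg/L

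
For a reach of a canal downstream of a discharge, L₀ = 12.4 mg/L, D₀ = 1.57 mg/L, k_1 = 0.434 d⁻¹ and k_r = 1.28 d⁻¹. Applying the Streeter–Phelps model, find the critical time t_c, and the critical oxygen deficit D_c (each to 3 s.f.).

At the critical point dD/dt = 0, so k_1 L₀ e^(−k_1 t) = k_r D. Substituting D(t) from the Streeter–Phelps equation and solving for t gives
t_c = ln[(k_r/k_1)(1 − D₀(k_r−k_1)/(k_1 L₀))] / (k_r−k_1).
Here k_r−k_1 = 0.8460 d⁻¹ and 1 − D₀(k_r−k_1)/(k_1 L₀) = 1 − 1.57×0.8460/(0.434×12.4) = 0.7532, so
t_c = ln(2.949 × 0.7532) / 0.8460 = 0.7981 / 0.8460 = 0.9434 d.
D_c = (k_1/k_r) L₀ e^(−k_1 t_c) = (0.434/1.28) × 12.4 × e^(−0.434×0.9434) = 0.3391 × 12.4 × 0.6640 = 2.792 mg/L.

t_c ≈ 0.943 d; D_c ≈ 2.79 mg/L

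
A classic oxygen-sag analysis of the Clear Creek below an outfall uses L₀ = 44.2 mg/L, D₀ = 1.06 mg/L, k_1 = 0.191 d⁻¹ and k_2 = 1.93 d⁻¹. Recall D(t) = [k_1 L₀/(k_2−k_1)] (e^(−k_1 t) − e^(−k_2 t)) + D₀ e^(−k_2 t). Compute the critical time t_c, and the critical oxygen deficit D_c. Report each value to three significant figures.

t_c ≈ 1.19 d; D_c ≈ 3.49 mg/L

With k_2/k_1 = 10.10 and 1 − D₀(k_2−k_1)/(k_1 L₀) = 0.7817,
t_c = ln(10.10 × 0.7817) / (1.93 − 0.191) = ln(7.898) / 1.739 = 2.067/1.739 = 1.188 d.
D_c = (k_1/k_2) L₀ e^(−k_1 t_c) = (0.191/1.93) × 44.2 × e^(−0.191×1.188) = 0.09896 × 44.2 × 0.7969 = 3.486 mg/L.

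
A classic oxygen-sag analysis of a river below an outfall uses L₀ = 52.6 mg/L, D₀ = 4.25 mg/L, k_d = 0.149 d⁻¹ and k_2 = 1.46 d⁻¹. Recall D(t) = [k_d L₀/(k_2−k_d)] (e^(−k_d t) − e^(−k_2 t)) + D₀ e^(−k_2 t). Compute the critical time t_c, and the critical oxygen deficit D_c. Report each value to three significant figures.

t_c ≈ 0.794 d; D_c ≈ 4.77 mg/L

At the critical point dD/dt = 0, so k_d L₀ e^(−k_d t) = k_2 D. Substituting D(t) from the Streeter–Phelps equation and solving for t gives
t_c = ln[(k_2/k_d)(1 − D₀(k_2−k_d)/(k_d L₀))] / (k_2−k_d).
Here k_2−k_d = 1.311 d⁻¹ and 1 − D₀(k_2−k_d)/(k_d L₀) = 1 − 4.25×1.311/(0.149×52.6) = 0.2891, so
t_c = ln(9.799 × 0.2891) / 1.311 = 1.041 / 1.311 = 0.7942 d.
D_c = (k_d/k_2) L₀ e^(−k_d t_c) = (0.149/1.46) × 52.6 × e^(−0.149×0.7942) = 0.1021 × 52.6 × 0.8884 = 4.769 mg/L.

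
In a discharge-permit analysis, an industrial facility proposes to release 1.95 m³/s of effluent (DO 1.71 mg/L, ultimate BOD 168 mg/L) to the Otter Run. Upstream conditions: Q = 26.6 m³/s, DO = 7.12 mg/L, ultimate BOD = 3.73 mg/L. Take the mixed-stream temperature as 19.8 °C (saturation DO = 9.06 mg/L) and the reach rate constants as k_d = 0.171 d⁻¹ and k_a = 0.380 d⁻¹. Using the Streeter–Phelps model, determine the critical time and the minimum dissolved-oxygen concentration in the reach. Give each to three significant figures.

t_c ≈ 2.82 d; minimum DO ≈ 4.91 mg/L

Mixed DO = (26.6×7.12 + 1.95×1.71)/(26.6+1.95) = 192.7/28.55 = 6.750 mg/L.
Mixed L₀ = (26.6×3.73 + 1.95×168)/(28.55) = 426.8/28.55 = 14.95 mg/L.
Initial deficit D₀ = C_s − DO₀ = 9.06 − 6.750 = 2.310 mg/L.
t_c = (1/0.2090) ln[(0.380/0.171)(1 − 2.310×0.2090/(0.171×14.95))] = 4.785 × ln(1.803) = 2.819 d.
D_c = (0.171/0.380) × 14.95 × e^(−0.171×2.819) = 0.4500 × 14.95 × 0.6175 = 4.154 mg/L.
Minimum DO = 9.06 − 4.154 = 4.906 mg/L.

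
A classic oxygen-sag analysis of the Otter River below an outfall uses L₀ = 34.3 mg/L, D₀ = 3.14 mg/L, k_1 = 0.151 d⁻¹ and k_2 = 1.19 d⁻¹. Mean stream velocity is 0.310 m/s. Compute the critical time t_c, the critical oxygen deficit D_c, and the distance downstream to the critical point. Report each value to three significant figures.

At the critical point dD/dt = 0, so k_1 L₀ e^(−k_1 t) = k_2 D. Substituting D(t) from the Streeter–Phelps equation and solving for t gives
t_c = ln[(k_2/k_1)(1 − D₀(k_2−k_1)/(k_1 L₀))] / (k_2−k_1).
Here k_2−k_1 = 1.039 d⁻¹ and 1 − D₀(k_2−k_1)/(k_1 L₀) = 1 − 3.14×1.039/(0.151×34.3) = 0.3701, so
t_c = ln(7.881 × 0.3701) / 1.039 = 1.070 / 1.039 = 1.030 d.
L(t_c) = L₀ e^(−k_1 t_c) = 34.3 × 0.8559 = 29.36 mg/L, and at the critical point k_2 D_c = k_1 L, so D_c = (0.151/1.19) × 29.36 = 3.725 mg/L.
x_c = v t_c = 0.310 m/s × 1.030 d × 86400 s/d = 27590 m ≈ 27.6 km.

t_c ≈ 1.03 d; D_c ≈ 3.73 mg/L; x_c ≈ 27.6 km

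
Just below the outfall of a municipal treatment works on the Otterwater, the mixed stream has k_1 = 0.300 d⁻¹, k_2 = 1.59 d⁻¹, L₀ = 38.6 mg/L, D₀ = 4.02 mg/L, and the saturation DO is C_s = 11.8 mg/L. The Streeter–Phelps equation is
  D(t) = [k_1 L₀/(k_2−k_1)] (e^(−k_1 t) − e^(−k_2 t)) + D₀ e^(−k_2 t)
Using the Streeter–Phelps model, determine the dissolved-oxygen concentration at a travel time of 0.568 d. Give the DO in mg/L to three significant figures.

k_1 L₀/(k_2−k_1) = 0.300×38.6/(1.59−0.300) = 11.58/1.290 = 8.977 mg/L.
e^(−k_1 t) = e^(−0.300×0.5680) = 0.8433; e^(−k_2 t) = e^(−1.59×0.5680) = 0.4053.
D = 8.977 × (0.8433 − 0.4053) + 4.02 × 0.4053 = 3.932 + 1.629 = 5.561 mg/L.
DO = C_s − D = 11.8 − 5.561 = 6.239 mg/L.

DO ≈ 6.24 mg/L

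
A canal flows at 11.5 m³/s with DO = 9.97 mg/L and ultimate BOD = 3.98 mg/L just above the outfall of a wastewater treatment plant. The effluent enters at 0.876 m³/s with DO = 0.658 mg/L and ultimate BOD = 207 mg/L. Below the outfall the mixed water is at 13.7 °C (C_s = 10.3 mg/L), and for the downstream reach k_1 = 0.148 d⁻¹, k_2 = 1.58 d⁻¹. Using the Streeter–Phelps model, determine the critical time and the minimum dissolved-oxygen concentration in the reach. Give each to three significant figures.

t_c ≈ 1.14 d; minimum DO ≈ 8.85 mg/L

Mixed DO = (11.5×9.97 + 0.876×0.658)/(11.5+0.876) = 115.2/12.38 = 9.311 mg/L.
Mixed L₀ = (11.5×3.98 + 0.876×207)/(12.38) = 227.1/12.38 = 18.35 mg/L.
Initial deficit D₀ = C_s − DO₀ = 10.3 − 9.311 = 0.9891 mg/L.
t_c = (1/1.432) ln[(1.58/0.148)(1 − 0.9891×1.432/(0.148×18.35))] = 0.6983 × ln(5.108) = 1.139 d.
D_c = (0.148/1.58) × 18.35 × e^(−0.148×1.139) = 0.09367 × 18.35 × 0.8449 = 1.452 mg/L.
Minimum DO = 10.3 − 1.452 = 8.848 mg/L.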